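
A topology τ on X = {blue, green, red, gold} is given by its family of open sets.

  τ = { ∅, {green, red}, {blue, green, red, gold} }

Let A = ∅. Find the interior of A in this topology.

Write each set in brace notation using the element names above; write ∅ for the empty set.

∅

interior: largest open inside A is ∅ (from ∅)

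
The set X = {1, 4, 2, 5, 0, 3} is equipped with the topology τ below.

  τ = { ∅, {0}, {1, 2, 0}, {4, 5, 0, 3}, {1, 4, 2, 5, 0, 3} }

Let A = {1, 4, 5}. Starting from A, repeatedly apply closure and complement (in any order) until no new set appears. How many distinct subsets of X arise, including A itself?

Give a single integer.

6

cl via duality: int({2, 0, 3}) = {0}, so X∖{0} = {1, 4, 2, 5, 3}
Write k for closure, c for complement:
  1. A     = {1, 4, 5}
  2. kA    = {1, 4, 2, 5, 3}
  3. cA    = {2, 0, 3}
  4. ckA   = {0}
  5. kcA   = {1, 4, 2, 5, 0, 3}
  6. ckcA  = ∅
applying k or c yields no new set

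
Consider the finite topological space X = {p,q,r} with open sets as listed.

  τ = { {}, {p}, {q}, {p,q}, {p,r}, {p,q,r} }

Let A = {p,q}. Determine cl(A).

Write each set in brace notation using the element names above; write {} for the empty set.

cl via duality: int({r}) = {}, so X∖{} = {p,q,r}

{p,q,r}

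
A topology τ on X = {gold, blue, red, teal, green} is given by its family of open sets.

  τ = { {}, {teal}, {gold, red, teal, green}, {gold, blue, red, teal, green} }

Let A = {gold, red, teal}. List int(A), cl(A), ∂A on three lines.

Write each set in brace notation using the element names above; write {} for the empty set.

int(A) = {teal}
cl(A)  = {gold, blue, red, teal, green}
∂A     = {gold, blue, red, green}

opens ⊆ A: {}, {teal}; union → int = {teal}
complement {blue, green}; its interior {}; cl(A) = X∖{} = {gold, blue, red, teal, green}
boundary = {gold, blue, red, teal, green} ∖ {teal} = {gold, blue, red, green}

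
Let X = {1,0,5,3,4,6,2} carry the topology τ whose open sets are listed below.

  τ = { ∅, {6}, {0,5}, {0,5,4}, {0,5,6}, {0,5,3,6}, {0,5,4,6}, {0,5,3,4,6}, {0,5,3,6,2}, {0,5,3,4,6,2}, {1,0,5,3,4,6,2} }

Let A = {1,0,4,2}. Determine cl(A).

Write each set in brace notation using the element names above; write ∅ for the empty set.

X∖A={5,3,6}, int(X∖A)={6}, hence cl(A)={1,0,5,3,4,2}

{1,0,5,3,4,2}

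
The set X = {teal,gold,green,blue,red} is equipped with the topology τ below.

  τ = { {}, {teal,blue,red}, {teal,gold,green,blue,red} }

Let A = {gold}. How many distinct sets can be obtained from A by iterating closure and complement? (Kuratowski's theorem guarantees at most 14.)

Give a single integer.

6

complement {teal,green,blue,red}; its interior {teal,blue,red}; cl(A) = X∖{teal,blue,red} = {gold,green}
With k = closure, c = complement:
  1. A     = {gold}
  2. kA    = {gold,green}
  3. cA    = {teal,green,blue,red}
  4. ckA   = {teal,blue,red}
  5. kcA   = {teal,gold,green,blue,red}
  6. ckcA  = {}
k, c of each give nothing new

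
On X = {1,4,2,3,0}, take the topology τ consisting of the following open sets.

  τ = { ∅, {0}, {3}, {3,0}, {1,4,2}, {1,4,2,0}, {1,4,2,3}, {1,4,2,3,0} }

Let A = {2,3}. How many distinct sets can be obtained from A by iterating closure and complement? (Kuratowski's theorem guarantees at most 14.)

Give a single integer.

6

X∖A={1,4,0}, int(X∖A)={0}, hence cl(A)={1,4,2,3}
Orbit (k=closure, c=complement):
  1. A     = {2,3}
  2. kA    = {1,4,2,3}
  3. cA    = {1,4,0}
  4. ckA   = {0}
  5. kcA   = {1,4,2,0}
  6. ckcA  = {3}
(closed under both — stop)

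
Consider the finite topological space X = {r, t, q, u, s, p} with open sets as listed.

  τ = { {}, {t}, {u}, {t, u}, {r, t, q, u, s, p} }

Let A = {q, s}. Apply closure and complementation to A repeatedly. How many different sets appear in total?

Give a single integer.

6

cl via duality: int({r, t, u, p}) = {t, u}, so X∖{t, u} = {r, q, s, p}
Write k for closure, c for complement:
  1. A     = {q, s}
  2. kA    = {r, q, s, p}
  3. cA    = {r, t, u, p}
  4. ckA   = {t, u}
  5. kcA   = {r, t, q, u, s, p}
  6. ckcA  = {}
applying k or c yields no new set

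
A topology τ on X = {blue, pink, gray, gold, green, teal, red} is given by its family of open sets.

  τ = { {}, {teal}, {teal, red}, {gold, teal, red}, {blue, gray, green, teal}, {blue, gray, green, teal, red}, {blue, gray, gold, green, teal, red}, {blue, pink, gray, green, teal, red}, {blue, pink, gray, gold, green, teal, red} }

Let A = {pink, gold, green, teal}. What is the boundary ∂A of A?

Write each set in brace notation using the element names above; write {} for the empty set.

open subsets of A: {}, {teal}; so int(A) = {teal}
closure: X∖int(X∖A) = X∖{} = {blue, pink, gray, gold, green, teal, red}
∂A = {blue, pink, gray, gold, green, teal, red} minus {teal} = {blue, pink, gray, gold, green, red}

{blue, pink, gray, gold, green, red}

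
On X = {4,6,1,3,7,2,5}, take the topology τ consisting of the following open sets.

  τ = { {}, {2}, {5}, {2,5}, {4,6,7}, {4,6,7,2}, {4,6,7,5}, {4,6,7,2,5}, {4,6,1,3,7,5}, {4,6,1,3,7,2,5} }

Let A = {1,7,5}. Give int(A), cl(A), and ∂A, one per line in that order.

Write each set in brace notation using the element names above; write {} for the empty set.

int(A) = {5}
cl(A)  = {4,6,1,3,7,5}
∂A     = {4,6,1,3,7}

open subsets of A: {}, {5}; so int(A) = {5}
closure: X∖int(X∖A) = X∖{2} = {4,6,1,3,7,5}
∂A = {4,6,1,3,7,5} minus {5} = {4,6,1,3,7}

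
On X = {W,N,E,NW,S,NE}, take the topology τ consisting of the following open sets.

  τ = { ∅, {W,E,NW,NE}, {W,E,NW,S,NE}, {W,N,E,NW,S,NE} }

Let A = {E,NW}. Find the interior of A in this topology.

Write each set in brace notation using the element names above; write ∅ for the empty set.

interior: largest open inside A is ∅ (from ∅)

∅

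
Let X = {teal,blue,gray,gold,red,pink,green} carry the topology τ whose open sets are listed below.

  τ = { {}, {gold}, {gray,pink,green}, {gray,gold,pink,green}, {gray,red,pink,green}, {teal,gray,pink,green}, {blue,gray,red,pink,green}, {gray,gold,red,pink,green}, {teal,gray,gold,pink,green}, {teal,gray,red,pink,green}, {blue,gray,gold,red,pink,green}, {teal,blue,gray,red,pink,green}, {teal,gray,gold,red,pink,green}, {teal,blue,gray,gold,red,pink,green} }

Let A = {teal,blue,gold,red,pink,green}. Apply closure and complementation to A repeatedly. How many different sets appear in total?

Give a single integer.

complement {gray}; its interior {}; cl(A) = X∖{} = {teal,blue,gray,gold,red,pink,green}
With k = closure, c = complement:
  1. A     = {teal,blue,gold,red,pink,green}
  2. kA    = {teal,blue,gray,gold,red,pink,green}
  3. cA    = {gray}
  4. ckA   = {}
  5. kcA   = {teal,blue,gray,red,pink,green}
  6. ckcA  = {gold}
k, c of each give nothing new

6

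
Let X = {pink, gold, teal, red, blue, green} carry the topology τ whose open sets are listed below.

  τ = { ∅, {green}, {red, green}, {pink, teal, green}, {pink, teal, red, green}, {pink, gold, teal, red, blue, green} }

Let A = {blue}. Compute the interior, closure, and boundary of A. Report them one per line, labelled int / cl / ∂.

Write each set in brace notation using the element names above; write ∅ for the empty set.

interior: largest open inside A is ∅ (from ∅)
cl via duality: int({pink, gold, teal, red, green}) = {pink, teal, red, green}, so X∖{pink, teal, red, green} = {gold, blue}
cl∖int = {gold, blue}

int(A) = ∅
cl(A)  = {gold, blue}
∂A     = {gold, blue}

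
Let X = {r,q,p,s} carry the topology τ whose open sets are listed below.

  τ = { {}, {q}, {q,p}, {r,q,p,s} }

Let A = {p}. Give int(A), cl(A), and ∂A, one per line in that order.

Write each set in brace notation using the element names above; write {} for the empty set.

int(A) = {}
cl(A)  = {r,p,s}
∂A     = {r,p,s}

U open, U⊆A: {}. int(A) = ⋃ = {}
X∖A={r,q,s}, int(X∖A)={q}, hence cl(A)={r,p,s}
∂A: remove int from cl → {r,p,s}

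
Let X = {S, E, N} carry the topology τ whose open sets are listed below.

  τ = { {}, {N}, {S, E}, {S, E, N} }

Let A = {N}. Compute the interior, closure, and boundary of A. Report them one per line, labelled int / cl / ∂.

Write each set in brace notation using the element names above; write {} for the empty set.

int(A) = {N}
cl(A)  = {N}
∂A     = {}

open subsets of A: {}, {N}; so int(A) = {N}
closure: X∖int(X∖A) = X∖{S, E} = {N}
∂A = {N} minus {N} = {}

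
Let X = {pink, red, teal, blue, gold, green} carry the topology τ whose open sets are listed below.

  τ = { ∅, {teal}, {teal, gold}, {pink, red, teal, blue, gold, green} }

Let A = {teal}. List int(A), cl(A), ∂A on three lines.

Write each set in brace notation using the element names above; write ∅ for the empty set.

open subsets of A: ∅, {teal}; so int(A) = {teal}
closure: X∖int(X∖A) = X∖∅ = {pink, red, teal, blue, gold, green}
∂A = {pink, red, teal, blue, gold, green} minus {teal} = {pink, red, blue, gold, green}

int(A) = {teal}
cl(A)  = {pink, red, teal, blue, gold, green}
∂A     = {pink, red, blue, gold, green}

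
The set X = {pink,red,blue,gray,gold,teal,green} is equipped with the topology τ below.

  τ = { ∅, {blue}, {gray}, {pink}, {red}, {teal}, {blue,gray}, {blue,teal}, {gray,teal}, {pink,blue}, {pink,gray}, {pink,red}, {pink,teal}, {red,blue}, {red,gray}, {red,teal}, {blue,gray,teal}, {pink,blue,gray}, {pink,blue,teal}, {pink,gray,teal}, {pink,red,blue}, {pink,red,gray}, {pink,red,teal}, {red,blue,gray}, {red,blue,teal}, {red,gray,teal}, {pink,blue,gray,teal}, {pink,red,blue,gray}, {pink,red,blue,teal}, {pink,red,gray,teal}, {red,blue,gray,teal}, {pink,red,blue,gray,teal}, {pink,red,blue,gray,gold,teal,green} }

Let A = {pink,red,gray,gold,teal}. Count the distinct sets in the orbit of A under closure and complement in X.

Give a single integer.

6

cl via duality: int({blue,green}) = {blue}, so X∖{blue} = {pink,red,gray,gold,teal,green}
Write k for closure, c for complement:
  1. A     = {pink,red,gray,gold,teal}
  2. kA    = {pink,red,gray,gold,teal,green}
  3. cA    = {blue,green}
  4. ckA   = {blue}
  5. kcA   = {blue,gold,green}
  6. ckcA  = {pink,red,gray,teal}
applying k or c yields no new set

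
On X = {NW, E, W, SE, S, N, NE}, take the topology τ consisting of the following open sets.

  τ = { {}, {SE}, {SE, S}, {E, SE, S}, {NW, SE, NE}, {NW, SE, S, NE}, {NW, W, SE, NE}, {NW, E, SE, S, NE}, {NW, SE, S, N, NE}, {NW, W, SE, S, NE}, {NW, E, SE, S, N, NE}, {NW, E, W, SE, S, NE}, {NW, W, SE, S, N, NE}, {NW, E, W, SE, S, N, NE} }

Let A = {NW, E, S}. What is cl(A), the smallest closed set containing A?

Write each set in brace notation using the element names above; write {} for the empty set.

cl via duality: int({W, SE, N, NE}) = {SE}, so X∖{SE} = {NW, E, W, S, N, NE}

{NW, E, W, S, N, NE}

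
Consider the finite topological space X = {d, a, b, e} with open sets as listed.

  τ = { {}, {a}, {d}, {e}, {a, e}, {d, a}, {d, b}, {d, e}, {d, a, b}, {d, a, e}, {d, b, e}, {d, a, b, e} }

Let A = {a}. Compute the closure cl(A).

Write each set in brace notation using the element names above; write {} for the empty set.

closure: X∖int(X∖A) = X∖{d, b, e} = {a}

{a}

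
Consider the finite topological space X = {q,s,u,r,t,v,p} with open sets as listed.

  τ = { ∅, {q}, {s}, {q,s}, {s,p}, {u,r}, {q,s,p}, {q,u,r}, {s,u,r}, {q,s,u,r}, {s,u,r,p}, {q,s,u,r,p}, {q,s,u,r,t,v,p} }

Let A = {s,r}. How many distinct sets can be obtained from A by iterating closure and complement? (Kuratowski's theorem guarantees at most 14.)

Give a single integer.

cl via duality: int({q,u,t,v,p}) = {q}, so X∖{q} = {s,u,r,t,v,p}
Write k for closure, c for complement:
  1. A     = {s,r}
  2. kA    = {s,u,r,t,v,p}
  3. cA    = {q,u,t,v,p}
  4. ckA   = {q}
  5. kcA   = {q,u,r,t,v,p}
  6. kckA  = {q,t,v}
  7. ckcA  = {s}
  8. ckckA = {s,u,r,p}
  9. kckcA = {s,t,v,p}
  10. ckckcA = {q,u,r}
  11. kckckcA = {q,u,r,t,v}
  12. ckckckcA = {s,p}
applying k or c yields no new set

12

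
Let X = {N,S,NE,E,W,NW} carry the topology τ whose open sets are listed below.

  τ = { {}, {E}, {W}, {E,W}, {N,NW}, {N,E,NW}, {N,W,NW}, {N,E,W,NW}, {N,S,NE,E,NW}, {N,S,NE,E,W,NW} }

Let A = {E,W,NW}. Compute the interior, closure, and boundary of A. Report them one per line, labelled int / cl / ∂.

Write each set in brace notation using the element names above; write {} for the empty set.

U open, U⊆A: {}, {E}, {W}, {E,W}. int(A) = ⋃ = {E,W}
X∖A={N,S,NE}, int(X∖A)={}, hence cl(A)={N,S,NE,E,W,NW}
∂A: remove int from cl → {N,S,NE,NW}

int(A) = {E,W}
cl(A)  = {N,S,NE,E,W,NW}
∂A     = {N,S,NE,NW}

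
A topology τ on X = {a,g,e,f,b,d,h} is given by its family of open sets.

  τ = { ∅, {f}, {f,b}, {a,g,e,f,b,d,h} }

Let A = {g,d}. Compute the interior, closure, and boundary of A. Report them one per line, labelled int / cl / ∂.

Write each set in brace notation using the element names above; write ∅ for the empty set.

int(A) = ∅
cl(A)  = {a,g,e,d,h}
∂A     = {a,g,e,d,h}

opens ⊆ A: ∅; union → int = ∅
complement {a,e,f,b,h}; its interior {f,b}; cl(A) = X∖{f,b} = {a,g,e,d,h}
boundary = {a,g,e,d,h} ∖ ∅ = {a,g,e,d,h}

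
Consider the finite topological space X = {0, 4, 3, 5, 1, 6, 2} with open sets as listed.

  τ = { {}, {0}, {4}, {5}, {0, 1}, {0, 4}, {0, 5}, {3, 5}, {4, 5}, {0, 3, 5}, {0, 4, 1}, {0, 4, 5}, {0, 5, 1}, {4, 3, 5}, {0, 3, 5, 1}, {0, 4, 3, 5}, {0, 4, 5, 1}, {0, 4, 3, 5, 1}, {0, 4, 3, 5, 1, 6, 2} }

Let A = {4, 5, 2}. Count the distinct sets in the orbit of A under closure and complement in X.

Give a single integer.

8

complement {0, 3, 1, 6}; its interior {0, 1}; cl(A) = X∖{0, 1} = {4, 3, 5, 6, 2}
With k = closure, c = complement:
  1. A     = {4, 5, 2}
  2. kA    = {4, 3, 5, 6, 2}
  3. cA    = {0, 3, 1, 6}
  4. ckA   = {0, 1}
  5. kcA   = {0, 3, 1, 6, 2}
  6. kckA  = {0, 1, 6, 2}
  7. ckcA  = {4, 5}
  8. ckckA = {4, 3, 5}
k, c of each give nothing new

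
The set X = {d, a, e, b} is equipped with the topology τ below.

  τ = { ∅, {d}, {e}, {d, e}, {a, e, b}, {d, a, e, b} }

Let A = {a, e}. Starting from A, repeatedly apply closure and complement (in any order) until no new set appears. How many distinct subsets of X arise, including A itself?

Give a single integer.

6

complement {d, b}; its interior {d}; cl(A) = X∖{d} = {a, e, b}
With k = closure, c = complement:
  1. A     = {a, e}
  2. kA    = {a, e, b}
  3. cA    = {d, b}
  4. ckA   = {d}
  5. kcA   = {d, a, b}
  6. ckcA  = {e}
k, c of each give nothing new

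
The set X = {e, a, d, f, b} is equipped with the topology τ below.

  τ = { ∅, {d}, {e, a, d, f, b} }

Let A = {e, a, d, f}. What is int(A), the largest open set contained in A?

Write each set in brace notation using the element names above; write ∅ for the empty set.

{d}

open subsets of A: ∅, {d}; so int(A) = {d}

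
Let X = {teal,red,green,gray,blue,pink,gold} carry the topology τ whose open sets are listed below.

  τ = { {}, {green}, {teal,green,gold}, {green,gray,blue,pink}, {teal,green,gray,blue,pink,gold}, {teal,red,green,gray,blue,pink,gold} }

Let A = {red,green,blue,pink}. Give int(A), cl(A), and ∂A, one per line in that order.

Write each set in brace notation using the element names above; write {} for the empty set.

int(A) = {green}
cl(A)  = {teal,red,green,gray,blue,pink,gold}
∂A     = {teal,red,gray,blue,pink,gold}

interior: largest open inside A is {green} (from {}, {green})
cl via duality: int({teal,gray,gold}) = {}, so X∖{} = {teal,red,green,gray,blue,pink,gold}
cl∖int = {teal,red,gray,blue,pink,gold}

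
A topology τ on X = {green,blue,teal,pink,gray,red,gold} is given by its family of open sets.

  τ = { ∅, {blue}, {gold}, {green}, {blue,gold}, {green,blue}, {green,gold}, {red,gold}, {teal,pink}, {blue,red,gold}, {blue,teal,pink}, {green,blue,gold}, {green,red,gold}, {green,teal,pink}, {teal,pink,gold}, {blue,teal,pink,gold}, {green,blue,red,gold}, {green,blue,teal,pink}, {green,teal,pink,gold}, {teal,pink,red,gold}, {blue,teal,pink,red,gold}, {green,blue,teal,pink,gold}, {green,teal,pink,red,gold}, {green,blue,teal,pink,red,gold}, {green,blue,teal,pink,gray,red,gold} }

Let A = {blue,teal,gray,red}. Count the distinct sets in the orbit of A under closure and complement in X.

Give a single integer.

cl via duality: int({green,pink,gold}) = {green,gold}, so X∖{green,gold} = {blue,teal,pink,gray,red}
Write k for closure, c for complement:
  1. A     = {blue,teal,gray,red}
  2. kA    = {blue,teal,pink,gray,red}
  3. cA    = {green,pink,gold}
  4. ckA   = {green,gold}
  5. kcA   = {green,teal,pink,gray,red,gold}
  6. kckA  = {green,gray,red,gold}
  7. ckcA  = {blue}
  8. ckckA = {blue,teal,pink}
  9. kckcA = {blue,gray}
  10. kckckA = {blue,teal,pink,gray}
  11. ckckcA = {green,teal,pink,red,gold}
  12. ckckckA = {green,red,gold}
applying k or c yields no new set

12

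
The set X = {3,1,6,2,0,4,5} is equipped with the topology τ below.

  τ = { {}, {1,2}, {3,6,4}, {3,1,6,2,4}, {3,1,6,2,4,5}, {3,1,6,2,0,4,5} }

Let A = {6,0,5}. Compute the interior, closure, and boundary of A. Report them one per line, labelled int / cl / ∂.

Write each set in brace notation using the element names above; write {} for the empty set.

interior: largest open inside A is {} (from {})
cl via duality: int({3,1,2,4}) = {1,2}, so X∖{1,2} = {3,6,0,4,5}
cl∖int = {3,6,0,4,5}

int(A) = {}
cl(A)  = {3,6,0,4,5}
∂A     = {3,6,0,4,5}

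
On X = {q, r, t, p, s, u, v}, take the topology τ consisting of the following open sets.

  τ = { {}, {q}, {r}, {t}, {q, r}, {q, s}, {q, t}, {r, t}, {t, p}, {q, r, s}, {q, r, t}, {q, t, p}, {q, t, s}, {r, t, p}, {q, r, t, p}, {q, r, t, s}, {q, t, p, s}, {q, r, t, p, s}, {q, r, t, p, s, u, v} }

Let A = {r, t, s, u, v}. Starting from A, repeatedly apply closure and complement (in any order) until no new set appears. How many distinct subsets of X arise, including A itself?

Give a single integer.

10

closure: X∖int(X∖A) = X∖{q} = {r, t, p, s, u, v}
Let k=closure and c=complement:
  1. A     = {r, t, s, u, v}
  2. kA    = {r, t, p, s, u, v}
  3. cA    = {q, p}
  4. ckA   = {q}
  5. kcA   = {q, p, s, u, v}
  6. kckA  = {q, s, u, v}
  7. ckcA  = {r, t}
  8. ckckA = {r, t, p}
  9. kckcA = {r, t, p, u, v}
  10. ckckcA = {q, s}
— saturated at 10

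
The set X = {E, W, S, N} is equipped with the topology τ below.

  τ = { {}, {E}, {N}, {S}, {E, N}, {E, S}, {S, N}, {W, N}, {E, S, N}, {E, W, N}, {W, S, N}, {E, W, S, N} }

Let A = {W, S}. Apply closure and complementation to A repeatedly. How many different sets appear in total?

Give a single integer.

X∖A={E, N}, int(X∖A)={E, N}, hence cl(A)={W, S}
Orbit (k=closure, c=complement):
  1. A     = {W, S}
  2. cA    = {E, N}
  3. kcA   = {E, W, N}
  4. ckcA  = {S}
(closed under both — stop)

4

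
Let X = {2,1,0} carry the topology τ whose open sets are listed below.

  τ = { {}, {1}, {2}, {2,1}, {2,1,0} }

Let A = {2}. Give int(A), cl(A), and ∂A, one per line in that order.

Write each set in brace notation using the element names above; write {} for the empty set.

opens ⊆ A: {}, {2}; union → int = {2}
complement {1,0}; its interior {1}; cl(A) = X∖{1} = {2,0}
boundary = {2,0} ∖ {2} = {0}

int(A) = {2}
cl(A)  = {2,0}
∂A     = {0}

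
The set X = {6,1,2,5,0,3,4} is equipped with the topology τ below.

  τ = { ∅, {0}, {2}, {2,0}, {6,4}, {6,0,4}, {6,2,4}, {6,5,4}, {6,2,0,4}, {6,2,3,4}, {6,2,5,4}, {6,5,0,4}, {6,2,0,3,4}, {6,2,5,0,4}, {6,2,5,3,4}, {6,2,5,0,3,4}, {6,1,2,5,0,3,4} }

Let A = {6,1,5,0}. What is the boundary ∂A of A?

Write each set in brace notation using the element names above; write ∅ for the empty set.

U open, U⊆A: ∅, {0}. int(A) = ⋃ = {0}
X∖A={2,3,4}, int(X∖A)={2}, hence cl(A)={6,1,5,0,3,4}
∂A: remove int from cl → {6,1,5,3,4}

{6,1,5,3,4}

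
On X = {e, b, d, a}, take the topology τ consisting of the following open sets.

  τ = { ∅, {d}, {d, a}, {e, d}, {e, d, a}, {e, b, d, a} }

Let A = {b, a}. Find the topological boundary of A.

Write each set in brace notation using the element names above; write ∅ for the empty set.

U open, U⊆A: ∅. int(A) = ⋃ = ∅
X∖A={e, d}, int(X∖A)={e, d}, hence cl(A)={b, a}
∂A: remove int from cl → {b, a}

{b, a}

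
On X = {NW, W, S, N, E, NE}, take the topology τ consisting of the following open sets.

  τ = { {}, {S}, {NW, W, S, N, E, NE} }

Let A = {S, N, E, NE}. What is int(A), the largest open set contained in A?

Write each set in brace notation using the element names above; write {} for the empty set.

{S}

interior: largest open inside A is {S} (from {}, {S})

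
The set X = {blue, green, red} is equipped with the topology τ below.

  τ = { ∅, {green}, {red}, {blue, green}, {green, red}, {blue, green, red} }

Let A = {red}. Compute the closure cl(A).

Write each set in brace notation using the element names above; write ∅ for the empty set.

closure: X∖int(X∖A) = X∖{blue, green} = {red}

{red}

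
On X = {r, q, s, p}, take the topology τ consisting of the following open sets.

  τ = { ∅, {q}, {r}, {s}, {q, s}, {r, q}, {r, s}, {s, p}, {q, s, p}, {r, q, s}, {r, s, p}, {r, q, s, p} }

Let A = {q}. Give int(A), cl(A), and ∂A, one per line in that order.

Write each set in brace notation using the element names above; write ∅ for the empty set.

opens ⊆ A: ∅, {q}; union → int = {q}
complement {r, s, p}; its interior {r, s, p}; cl(A) = X∖{r, s, p} = {q}
boundary = {q} ∖ {q} = ∅

int(A) = {q}
cl(A)  = {q}
∂A     = ∅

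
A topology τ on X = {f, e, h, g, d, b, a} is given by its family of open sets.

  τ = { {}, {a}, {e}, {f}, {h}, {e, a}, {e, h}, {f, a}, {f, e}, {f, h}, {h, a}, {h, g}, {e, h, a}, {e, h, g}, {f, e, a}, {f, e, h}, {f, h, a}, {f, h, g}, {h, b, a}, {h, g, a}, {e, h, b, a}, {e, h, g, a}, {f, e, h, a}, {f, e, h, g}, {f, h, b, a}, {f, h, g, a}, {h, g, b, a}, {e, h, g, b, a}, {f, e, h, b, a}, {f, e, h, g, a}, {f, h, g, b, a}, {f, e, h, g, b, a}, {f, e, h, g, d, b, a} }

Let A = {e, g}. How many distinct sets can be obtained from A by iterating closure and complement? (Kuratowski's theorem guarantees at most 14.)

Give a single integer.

cl via duality: int({f, h, d, b, a}) = {f, h, b, a}, so X∖{f, h, b, a} = {e, g, d}
Write k for closure, c for complement:
  1. A     = {e, g}
  2. kA    = {e, g, d}
  3. cA    = {f, h, d, b, a}
  4. ckA   = {f, h, b, a}
  5. kcA   = {f, h, g, d, b, a}
  6. ckcA  = {e}
  7. kckcA = {e, d}
  8. ckckcA = {f, h, g, b, a}
applying k or c yields no new set

8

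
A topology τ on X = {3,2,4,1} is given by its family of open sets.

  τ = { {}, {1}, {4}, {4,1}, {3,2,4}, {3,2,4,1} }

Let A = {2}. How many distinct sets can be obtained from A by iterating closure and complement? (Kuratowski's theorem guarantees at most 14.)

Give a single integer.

cl via duality: int({3,4,1}) = {4,1}, so X∖{4,1} = {3,2}
Write k for closure, c for complement:
  1. A     = {2}
  2. kA    = {3,2}
  3. cA    = {3,4,1}
  4. ckA   = {4,1}
  5. kcA   = {3,2,4,1}
  6. ckcA  = {}
applying k or c yields no new set

6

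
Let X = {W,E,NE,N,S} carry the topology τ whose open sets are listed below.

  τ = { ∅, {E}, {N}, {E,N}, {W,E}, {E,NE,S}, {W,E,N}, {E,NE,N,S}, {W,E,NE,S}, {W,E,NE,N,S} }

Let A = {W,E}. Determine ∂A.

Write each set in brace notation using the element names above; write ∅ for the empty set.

U open, U⊆A: ∅, {E}, {W,E}. int(A) = ⋃ = {W,E}
X∖A={NE,N,S}, int(X∖A)={N}, hence cl(A)={W,E,NE,S}
∂A: remove int from cl → {NE,S}

{NE,S}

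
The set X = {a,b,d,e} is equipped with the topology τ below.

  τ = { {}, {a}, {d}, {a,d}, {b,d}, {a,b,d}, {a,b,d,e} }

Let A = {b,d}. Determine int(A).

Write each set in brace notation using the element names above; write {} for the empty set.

opens ⊆ A: {}, {d}, {b,d}; union → int = {b,d}

{b,d}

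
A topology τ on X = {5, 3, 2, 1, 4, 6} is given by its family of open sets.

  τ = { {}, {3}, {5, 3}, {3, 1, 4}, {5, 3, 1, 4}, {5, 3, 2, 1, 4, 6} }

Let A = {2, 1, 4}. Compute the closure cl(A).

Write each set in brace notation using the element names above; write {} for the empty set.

{2, 1, 4, 6}

closure: X∖int(X∖A) = X∖{5, 3} = {2, 1, 4, 6}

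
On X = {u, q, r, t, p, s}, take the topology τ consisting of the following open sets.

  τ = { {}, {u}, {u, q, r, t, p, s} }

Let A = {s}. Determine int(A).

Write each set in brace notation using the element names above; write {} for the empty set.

{}

interior: largest open inside A is {} (from {})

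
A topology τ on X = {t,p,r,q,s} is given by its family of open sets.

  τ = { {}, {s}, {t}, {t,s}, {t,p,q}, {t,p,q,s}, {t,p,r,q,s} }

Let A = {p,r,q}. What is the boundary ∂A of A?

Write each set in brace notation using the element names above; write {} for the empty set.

U open, U⊆A: {}. int(A) = ⋃ = {}
X∖A={t,s}, int(X∖A)={t,s}, hence cl(A)={p,r,q}
∂A: remove int from cl → {p,r,q}

{p,r,q}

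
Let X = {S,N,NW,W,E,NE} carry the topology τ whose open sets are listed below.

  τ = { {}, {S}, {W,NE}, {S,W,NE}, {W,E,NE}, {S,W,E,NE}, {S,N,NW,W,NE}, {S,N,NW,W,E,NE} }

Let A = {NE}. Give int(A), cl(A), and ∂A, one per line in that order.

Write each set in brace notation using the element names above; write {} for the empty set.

int(A) = {}
cl(A)  = {N,NW,W,E,NE}
∂A     = {N,NW,W,E,NE}

open subsets of A: {}; so int(A) = {}
closure: X∖int(X∖A) = X∖{S} = {N,NW,W,E,NE}
∂A = {N,NW,W,E,NE} minus {} = {N,NW,W,E,NE}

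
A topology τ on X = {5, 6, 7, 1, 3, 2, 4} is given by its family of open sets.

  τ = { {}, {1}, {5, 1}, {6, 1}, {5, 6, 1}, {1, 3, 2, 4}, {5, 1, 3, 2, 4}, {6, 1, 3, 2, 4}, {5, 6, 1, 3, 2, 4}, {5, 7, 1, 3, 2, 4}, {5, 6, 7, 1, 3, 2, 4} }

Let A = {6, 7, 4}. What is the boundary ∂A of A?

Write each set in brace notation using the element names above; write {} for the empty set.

{6, 7, 3, 2, 4}

interior: largest open inside A is {} (from {})
cl via duality: int({5, 1, 3, 2}) = {5, 1}, so X∖{5, 1} = {6, 7, 3, 2, 4}
cl∖int = {6, 7, 3, 2, 4}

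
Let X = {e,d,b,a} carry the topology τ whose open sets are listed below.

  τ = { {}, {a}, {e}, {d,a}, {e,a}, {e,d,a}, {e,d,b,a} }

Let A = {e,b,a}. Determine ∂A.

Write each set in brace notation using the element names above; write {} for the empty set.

{d,b}

opens ⊆ A: {}, {e}, {a}, {e,a}; union → int = {e,a}
complement {d}; its interior {}; cl(A) = X∖{} = {e,d,b,a}
boundary = {e,d,b,a} ∖ {e,a} = {d,b}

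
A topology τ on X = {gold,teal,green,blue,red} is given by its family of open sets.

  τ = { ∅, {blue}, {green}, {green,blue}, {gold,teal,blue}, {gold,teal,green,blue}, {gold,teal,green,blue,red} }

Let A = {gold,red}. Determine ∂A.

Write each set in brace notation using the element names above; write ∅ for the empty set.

interior: largest open inside A is ∅ (from ∅)
cl via duality: int({teal,green,blue}) = {green,blue}, so X∖{green,blue} = {gold,teal,red}
cl∖int = {gold,teal,red}

{gold,teal,red}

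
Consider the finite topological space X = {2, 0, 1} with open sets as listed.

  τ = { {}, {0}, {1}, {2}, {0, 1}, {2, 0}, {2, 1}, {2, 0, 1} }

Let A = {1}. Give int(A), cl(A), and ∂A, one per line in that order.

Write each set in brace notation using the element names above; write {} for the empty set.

interior: largest open inside A is {1} (from {}, {1})
cl via duality: int({2, 0}) = {2, 0}, so X∖{2, 0} = {1}
cl∖int = {}

int(A) = {1}
cl(A)  = {1}
∂A     = {}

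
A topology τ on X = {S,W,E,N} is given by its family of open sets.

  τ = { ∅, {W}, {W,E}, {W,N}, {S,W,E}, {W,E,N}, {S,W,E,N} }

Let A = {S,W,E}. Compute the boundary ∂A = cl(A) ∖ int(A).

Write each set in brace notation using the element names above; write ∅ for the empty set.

{N}

open subsets of A: ∅, {W}, {W,E}, {S,W,E}; so int(A) = {S,W,E}
closure: X∖int(X∖A) = X∖∅ = {S,W,E,N}
∂A = {S,W,E,N} minus {S,W,E} = {N}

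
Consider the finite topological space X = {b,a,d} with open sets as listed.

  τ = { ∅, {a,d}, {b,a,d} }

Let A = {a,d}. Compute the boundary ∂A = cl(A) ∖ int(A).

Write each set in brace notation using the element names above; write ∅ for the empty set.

{b}

opens ⊆ A: ∅, {a,d}; union → int = {a,d}
complement {b}; its interior ∅; cl(A) = X∖∅ = {b,a,d}
boundary = {b,a,d} ∖ {a,d} = {b}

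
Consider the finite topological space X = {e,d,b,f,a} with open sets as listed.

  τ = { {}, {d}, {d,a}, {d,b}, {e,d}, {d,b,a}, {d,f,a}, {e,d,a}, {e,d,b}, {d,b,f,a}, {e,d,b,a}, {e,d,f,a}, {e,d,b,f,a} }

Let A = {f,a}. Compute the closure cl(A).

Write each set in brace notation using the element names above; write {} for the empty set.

{f,a}

X∖A={e,d,b}, int(X∖A)={e,d,b}, hence cl(A)={f,a}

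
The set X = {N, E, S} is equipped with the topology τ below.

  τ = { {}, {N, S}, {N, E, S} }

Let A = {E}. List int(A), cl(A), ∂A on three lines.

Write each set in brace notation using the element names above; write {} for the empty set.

int(A) = {}
cl(A)  = {E}
∂A     = {E}

open subsets of A: {}; so int(A) = {}
closure: X∖int(X∖A) = X∖{N, S} = {E}
∂A = {E} minus {} = {E}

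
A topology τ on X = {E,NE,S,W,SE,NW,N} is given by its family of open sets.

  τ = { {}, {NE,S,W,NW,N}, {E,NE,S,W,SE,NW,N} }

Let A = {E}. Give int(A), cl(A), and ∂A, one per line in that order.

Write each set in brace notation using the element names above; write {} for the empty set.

int(A) = {}
cl(A)  = {E,SE}
∂A     = {E,SE}

U open, U⊆A: {}. int(A) = ⋃ = {}
X∖A={NE,S,W,SE,NW,N}, int(X∖A)={NE,S,W,NW,N}, hence cl(A)={E,SE}
∂A: remove int from cl → {E,SE}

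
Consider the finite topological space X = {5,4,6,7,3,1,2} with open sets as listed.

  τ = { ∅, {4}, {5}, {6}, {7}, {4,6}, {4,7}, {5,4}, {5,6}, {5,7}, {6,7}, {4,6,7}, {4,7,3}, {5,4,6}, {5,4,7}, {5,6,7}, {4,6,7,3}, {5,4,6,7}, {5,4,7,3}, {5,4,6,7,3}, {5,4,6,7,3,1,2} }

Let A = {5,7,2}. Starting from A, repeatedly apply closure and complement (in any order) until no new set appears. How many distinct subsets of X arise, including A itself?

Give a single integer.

6

X∖A={4,6,3,1}, int(X∖A)={4,6}, hence cl(A)={5,7,3,1,2}
Orbit (k=closure, c=complement):
  1. A     = {5,7,2}
  2. kA    = {5,7,3,1,2}
  3. cA    = {4,6,3,1}
  4. ckA   = {4,6}
  5. kcA   = {4,6,3,1,2}
  6. ckcA  = {5,7}
(closed under both — stop)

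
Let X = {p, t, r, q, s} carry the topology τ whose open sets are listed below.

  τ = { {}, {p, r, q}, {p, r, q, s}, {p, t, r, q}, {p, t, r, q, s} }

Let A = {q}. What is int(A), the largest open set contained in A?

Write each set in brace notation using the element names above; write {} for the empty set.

{}

interior: largest open inside A is {} (from {})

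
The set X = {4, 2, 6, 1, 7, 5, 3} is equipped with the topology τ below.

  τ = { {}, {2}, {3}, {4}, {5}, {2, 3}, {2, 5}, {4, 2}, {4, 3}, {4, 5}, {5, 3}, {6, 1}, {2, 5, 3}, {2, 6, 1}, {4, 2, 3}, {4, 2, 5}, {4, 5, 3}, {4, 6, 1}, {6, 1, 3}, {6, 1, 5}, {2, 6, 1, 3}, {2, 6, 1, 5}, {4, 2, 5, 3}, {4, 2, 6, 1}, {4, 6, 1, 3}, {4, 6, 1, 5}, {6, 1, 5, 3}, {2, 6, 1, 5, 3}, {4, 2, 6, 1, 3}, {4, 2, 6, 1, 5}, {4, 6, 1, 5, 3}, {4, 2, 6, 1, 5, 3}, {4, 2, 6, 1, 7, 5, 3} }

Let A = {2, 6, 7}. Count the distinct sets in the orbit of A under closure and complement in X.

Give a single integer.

10

X∖A={4, 1, 5, 3}, int(X∖A)={4, 5, 3}, hence cl(A)={2, 6, 1, 7}
Orbit (k=closure, c=complement):
  1. A     = {2, 6, 7}
  2. kA    = {2, 6, 1, 7}
  3. cA    = {4, 1, 5, 3}
  4. ckA   = {4, 5, 3}
  5. kcA   = {4, 6, 1, 7, 5, 3}
  6. kckA  = {4, 7, 5, 3}
  7. ckcA  = {2}
  8. ckckA = {2, 6, 1}
  9. kckcA = {2, 7}
  10. ckckcA = {4, 6, 1, 5, 3}
(closed under both — stop)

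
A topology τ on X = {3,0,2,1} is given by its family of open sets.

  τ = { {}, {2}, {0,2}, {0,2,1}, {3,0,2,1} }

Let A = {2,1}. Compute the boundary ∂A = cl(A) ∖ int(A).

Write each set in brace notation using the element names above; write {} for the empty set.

{3,0,1}

U open, U⊆A: {}, {2}. int(A) = ⋃ = {2}
X∖A={3,0}, int(X∖A)={}, hence cl(A)={3,0,2,1}
∂A: remove int from cl → {3,0,1}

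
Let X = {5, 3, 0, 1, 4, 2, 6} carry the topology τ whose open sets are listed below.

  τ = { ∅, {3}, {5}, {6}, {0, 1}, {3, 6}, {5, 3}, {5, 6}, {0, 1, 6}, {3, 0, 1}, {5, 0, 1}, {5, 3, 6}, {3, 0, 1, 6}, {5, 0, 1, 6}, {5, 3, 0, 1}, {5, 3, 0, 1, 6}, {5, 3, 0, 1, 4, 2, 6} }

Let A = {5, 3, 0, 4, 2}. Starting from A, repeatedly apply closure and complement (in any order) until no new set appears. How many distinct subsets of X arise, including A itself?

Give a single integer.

X∖A={1, 6}, int(X∖A)={6}, hence cl(A)={5, 3, 0, 1, 4, 2}
Orbit (k=closure, c=complement):
  1. A     = {5, 3, 0, 4, 2}
  2. kA    = {5, 3, 0, 1, 4, 2}
  3. cA    = {1, 6}
  4. ckA   = {6}
  5. kcA   = {0, 1, 4, 2, 6}
  6. kckA  = {4, 2, 6}
  7. ckcA  = {5, 3}
  8. ckckA = {5, 3, 0, 1}
  9. kckcA = {5, 3, 4, 2}
  10. ckckcA = {0, 1, 6}
(closed under both — stop)

10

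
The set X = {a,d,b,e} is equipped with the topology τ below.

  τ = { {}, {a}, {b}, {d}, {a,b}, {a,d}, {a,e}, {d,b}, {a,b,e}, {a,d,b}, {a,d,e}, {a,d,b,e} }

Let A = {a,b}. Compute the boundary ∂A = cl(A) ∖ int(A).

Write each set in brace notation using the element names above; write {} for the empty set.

opens ⊆ A: {}, {b}, {a}, {a,b}; union → int = {a,b}
complement {d,e}; its interior {d}; cl(A) = X∖{d} = {a,b,e}
boundary = {a,b,e} ∖ {a,b} = {e}

{e}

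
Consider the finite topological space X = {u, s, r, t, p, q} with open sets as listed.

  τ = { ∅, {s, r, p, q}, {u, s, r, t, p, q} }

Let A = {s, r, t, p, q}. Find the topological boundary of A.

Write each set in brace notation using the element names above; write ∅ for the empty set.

opens ⊆ A: ∅, {s, r, p, q}; union → int = {s, r, p, q}
complement {u}; its interior ∅; cl(A) = X∖∅ = {u, s, r, t, p, q}
boundary = {u, s, r, t, p, q} ∖ {s, r, p, q} = {u, t}

{u, t}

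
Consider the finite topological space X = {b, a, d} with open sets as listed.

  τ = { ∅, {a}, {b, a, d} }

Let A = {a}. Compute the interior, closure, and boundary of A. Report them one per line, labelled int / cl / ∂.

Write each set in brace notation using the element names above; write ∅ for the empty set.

int(A) = {a}
cl(A)  = {b, a, d}
∂A     = {b, d}

open subsets of A: ∅, {a}; so int(A) = {a}
closure: X∖int(X∖A) = X∖∅ = {b, a, d}
∂A = {b, a, d} minus {a} = {b, d}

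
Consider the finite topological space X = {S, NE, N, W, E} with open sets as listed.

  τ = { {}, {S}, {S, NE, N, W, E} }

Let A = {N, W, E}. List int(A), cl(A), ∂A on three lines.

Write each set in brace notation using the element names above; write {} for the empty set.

open subsets of A: {}; so int(A) = {}
closure: X∖int(X∖A) = X∖{S} = {NE, N, W, E}
∂A = {NE, N, W, E} minus {} = {NE, N, W, E}

int(A) = {}
cl(A)  = {NE, N, W, E}
∂A     = {NE, N, W, E}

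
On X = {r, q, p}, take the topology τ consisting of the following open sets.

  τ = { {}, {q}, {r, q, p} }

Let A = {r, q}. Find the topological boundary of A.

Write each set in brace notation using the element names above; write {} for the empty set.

interior: largest open inside A is {q} (from {}, {q})
cl via duality: int({p}) = {}, so X∖{} = {r, q, p}
cl∖int = {r, p}

{r, p}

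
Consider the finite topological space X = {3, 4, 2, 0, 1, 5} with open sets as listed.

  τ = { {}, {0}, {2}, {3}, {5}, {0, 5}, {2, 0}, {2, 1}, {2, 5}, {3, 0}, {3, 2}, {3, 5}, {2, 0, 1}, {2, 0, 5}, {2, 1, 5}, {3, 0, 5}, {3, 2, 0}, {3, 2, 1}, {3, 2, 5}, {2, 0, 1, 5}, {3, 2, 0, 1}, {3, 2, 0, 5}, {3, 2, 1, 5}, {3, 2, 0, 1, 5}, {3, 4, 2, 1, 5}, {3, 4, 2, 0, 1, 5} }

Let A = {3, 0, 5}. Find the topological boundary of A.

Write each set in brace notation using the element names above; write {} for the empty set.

{4}

opens ⊆ A: {}, {0}, {5}, {3}, {3, 5}, {0, 5}, {3, 0}, {3, 0, 5}; union → int = {3, 0, 5}
complement {4, 2, 1}; its interior {2, 1}; cl(A) = X∖{2, 1} = {3, 4, 0, 5}
boundary = {3, 4, 0, 5} ∖ {3, 0, 5} = {4}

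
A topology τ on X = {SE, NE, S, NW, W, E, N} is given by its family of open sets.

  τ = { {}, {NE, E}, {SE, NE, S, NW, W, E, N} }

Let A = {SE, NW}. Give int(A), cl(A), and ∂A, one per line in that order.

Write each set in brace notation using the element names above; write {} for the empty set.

int(A) = {}
cl(A)  = {SE, S, NW, W, N}
∂A     = {SE, S, NW, W, N}

U open, U⊆A: {}. int(A) = ⋃ = {}
X∖A={NE, S, W, E, N}, int(X∖A)={NE, E}, hence cl(A)={SE, S, NW, W, N}
∂A: remove int from cl → {SE, S, NW, W, N}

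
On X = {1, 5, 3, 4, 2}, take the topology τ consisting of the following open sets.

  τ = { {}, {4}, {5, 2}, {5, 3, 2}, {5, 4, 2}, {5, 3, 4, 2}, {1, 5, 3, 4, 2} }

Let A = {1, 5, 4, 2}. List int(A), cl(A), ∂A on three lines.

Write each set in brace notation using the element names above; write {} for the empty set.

U open, U⊆A: {}, {4}, {5, 2}, {5, 4, 2}. int(A) = ⋃ = {5, 4, 2}
X∖A={3}, int(X∖A)={}, hence cl(A)={1, 5, 3, 4, 2}
∂A: remove int from cl → {1, 3}

int(A) = {5, 4, 2}
cl(A)  = {1, 5, 3, 4, 2}
∂A     = {1, 3}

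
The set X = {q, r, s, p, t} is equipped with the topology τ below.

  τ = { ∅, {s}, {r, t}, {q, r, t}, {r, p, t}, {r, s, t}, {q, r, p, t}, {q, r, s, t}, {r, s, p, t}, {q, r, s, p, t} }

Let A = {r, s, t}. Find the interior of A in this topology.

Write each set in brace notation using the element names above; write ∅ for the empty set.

opens ⊆ A: ∅, {s}, {r, t}, {r, s, t}; union → int = {r, s, t}

{r, s, t}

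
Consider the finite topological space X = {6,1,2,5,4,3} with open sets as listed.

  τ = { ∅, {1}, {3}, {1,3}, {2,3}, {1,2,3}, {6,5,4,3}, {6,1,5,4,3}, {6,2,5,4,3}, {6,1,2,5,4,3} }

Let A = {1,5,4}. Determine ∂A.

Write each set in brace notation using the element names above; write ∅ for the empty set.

U open, U⊆A: ∅, {1}. int(A) = ⋃ = {1}
X∖A={6,2,3}, int(X∖A)={2,3}, hence cl(A)={6,1,5,4}
∂A: remove int from cl → {6,5,4}

{6,5,4}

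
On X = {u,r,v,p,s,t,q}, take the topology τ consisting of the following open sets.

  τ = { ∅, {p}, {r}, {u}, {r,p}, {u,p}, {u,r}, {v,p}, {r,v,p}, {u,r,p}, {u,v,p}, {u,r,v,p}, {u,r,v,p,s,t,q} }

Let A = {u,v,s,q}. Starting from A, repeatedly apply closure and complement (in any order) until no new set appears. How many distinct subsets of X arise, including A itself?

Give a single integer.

cl via duality: int({r,p,t}) = {r,p}, so X∖{r,p} = {u,v,s,t,q}
Write k for closure, c for complement:
  1. A     = {u,v,s,q}
  2. kA    = {u,v,s,t,q}
  3. cA    = {r,p,t}
  4. ckA   = {r,p}
  5. kcA   = {r,v,p,s,t,q}
  6. ckcA  = {u}
  7. kckcA = {u,s,t,q}
  8. ckckcA = {r,v,p}
applying k or c yields no new set

8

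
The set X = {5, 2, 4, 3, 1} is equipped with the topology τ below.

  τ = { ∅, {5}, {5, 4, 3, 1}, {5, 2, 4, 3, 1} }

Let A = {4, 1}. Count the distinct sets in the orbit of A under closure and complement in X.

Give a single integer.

6

cl via duality: int({5, 2, 3}) = {5}, so X∖{5} = {2, 4, 3, 1}
Write k for closure, c for complement:
  1. A     = {4, 1}
  2. kA    = {2, 4, 3, 1}
  3. cA    = {5, 2, 3}
  4. ckA   = {5}
  5. kcA   = {5, 2, 4, 3, 1}
  6. ckcA  = ∅
applying k or c yields no new set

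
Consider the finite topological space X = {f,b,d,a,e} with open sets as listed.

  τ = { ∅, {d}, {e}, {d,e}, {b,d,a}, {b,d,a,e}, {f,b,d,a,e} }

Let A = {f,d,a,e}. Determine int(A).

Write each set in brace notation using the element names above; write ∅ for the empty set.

{d,e}

interior: largest open inside A is {d,e} (from ∅, {e}, {d}, {d,e})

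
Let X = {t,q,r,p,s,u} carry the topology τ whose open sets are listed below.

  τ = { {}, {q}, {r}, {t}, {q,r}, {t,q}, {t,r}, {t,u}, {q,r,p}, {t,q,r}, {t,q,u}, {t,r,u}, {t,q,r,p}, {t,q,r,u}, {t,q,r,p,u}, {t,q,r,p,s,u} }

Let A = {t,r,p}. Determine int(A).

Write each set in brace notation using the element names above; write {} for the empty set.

{t,r}

opens ⊆ A: {}, {t}, {r}, {t,r}; union → int = {t,r}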